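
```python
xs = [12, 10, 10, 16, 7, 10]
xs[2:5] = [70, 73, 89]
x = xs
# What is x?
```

xs starts as [12, 10, 10, 16, 7, 10] (length 6). The slice xs[2:5] covers indices [2, 3, 4] with values [10, 16, 7]. Replacing that slice with [70, 73, 89] (same length) produces [12, 10, 70, 73, 89, 10].

[12, 10, 70, 73, 89, 10]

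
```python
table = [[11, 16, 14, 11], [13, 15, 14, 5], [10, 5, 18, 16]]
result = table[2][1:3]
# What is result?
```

table[2] = [10, 5, 18, 16]. table[2] has length 4. The slice table[2][1:3] selects indices [1, 2] (1->5, 2->18), giving [5, 18].

[5, 18]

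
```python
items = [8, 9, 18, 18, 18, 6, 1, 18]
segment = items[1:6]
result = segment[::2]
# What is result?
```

items has length 8. The slice items[1:6] selects indices [1, 2, 3, 4, 5] (1->9, 2->18, 3->18, 4->18, 5->6), giving [9, 18, 18, 18, 6]. So segment = [9, 18, 18, 18, 6]. segment has length 5. The slice segment[::2] selects indices [0, 2, 4] (0->9, 2->18, 4->6), giving [9, 18, 6].

[9, 18, 6]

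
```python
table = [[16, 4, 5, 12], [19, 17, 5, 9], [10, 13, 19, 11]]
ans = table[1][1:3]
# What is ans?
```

table[1] = [19, 17, 5, 9]. table[1] has length 4. The slice table[1][1:3] selects indices [1, 2] (1->17, 2->5), giving [17, 5].

[17, 5]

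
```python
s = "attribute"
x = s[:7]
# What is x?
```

s has length 9. The slice s[:7] selects indices [0, 1, 2, 3, 4, 5, 6] (0->'a', 1->'t', 2->'t', 3->'r', 4->'i', 5->'b', 6->'u'), giving 'attribu'.

'attribu'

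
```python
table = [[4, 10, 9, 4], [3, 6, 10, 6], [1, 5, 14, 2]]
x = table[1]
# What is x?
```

table has 3 rows. Row 1 is [3, 6, 10, 6].

[3, 6, 10, 6]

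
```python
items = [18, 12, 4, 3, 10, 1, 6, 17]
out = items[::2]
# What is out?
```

items has length 8. The slice items[::2] selects indices [0, 2, 4, 6] (0->18, 2->4, 4->10, 6->6), giving [18, 4, 10, 6].

[18, 4, 10, 6]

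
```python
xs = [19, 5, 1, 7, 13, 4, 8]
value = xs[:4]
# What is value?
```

xs has length 7. The slice xs[:4] selects indices [0, 1, 2, 3] (0->19, 1->5, 2->1, 3->7), giving [19, 5, 1, 7].

[19, 5, 1, 7]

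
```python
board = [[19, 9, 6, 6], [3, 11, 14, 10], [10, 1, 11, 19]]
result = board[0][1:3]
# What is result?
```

board[0] = [19, 9, 6, 6]. board[0] has length 4. The slice board[0][1:3] selects indices [1, 2] (1->9, 2->6), giving [9, 6].

[9, 6]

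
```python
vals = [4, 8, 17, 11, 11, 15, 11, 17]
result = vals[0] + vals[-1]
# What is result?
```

vals has length 8. vals[0] = 4.
vals has length 8. Negative index -1 maps to positive index 8 + (-1) = 7. vals[7] = 17.
Sum: 4 + 17 = 21.

21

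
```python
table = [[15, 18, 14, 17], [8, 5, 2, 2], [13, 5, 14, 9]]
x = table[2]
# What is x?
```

table has 3 rows. Row 2 is [13, 5, 14, 9].

[13, 5, 14, 9]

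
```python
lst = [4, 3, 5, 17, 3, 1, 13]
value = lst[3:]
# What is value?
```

lst has length 7. The slice lst[3:] selects indices [3, 4, 5, 6] (3->17, 4->3, 5->1, 6->13), giving [17, 3, 1, 13].

[17, 3, 1, 13]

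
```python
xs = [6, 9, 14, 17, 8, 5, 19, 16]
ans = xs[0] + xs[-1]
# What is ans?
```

xs has length 8. xs[0] = 6.
xs has length 8. Negative index -1 maps to positive index 8 + (-1) = 7. xs[7] = 16.
Sum: 6 + 16 = 22.

22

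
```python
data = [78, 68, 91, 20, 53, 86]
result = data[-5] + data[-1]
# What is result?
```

data has length 6. Negative index -5 maps to positive index 6 + (-5) = 1. data[1] = 68.
data has length 6. Negative index -1 maps to positive index 6 + (-1) = 5. data[5] = 86.
Sum: 68 + 86 = 154.

154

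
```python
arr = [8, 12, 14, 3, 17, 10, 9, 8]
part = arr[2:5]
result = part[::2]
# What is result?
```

arr has length 8. The slice arr[2:5] selects indices [2, 3, 4] (2->14, 3->3, 4->17), giving [14, 3, 17]. So part = [14, 3, 17]. part has length 3. The slice part[::2] selects indices [0, 2] (0->14, 2->17), giving [14, 17].

[14, 17]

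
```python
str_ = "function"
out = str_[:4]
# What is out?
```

str_ has length 8. The slice str_[:4] selects indices [0, 1, 2, 3] (0->'f', 1->'u', 2->'n', 3->'c'), giving 'func'.

'func'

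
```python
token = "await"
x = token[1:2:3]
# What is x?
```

token has length 5. The slice token[1:2:3] selects indices [1] (1->'w'), giving 'w'.

'w'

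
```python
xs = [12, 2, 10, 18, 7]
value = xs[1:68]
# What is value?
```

xs has length 5. The slice xs[1:68] selects indices [1, 2, 3, 4] (1->2, 2->10, 3->18, 4->7), giving [2, 10, 18, 7].

[2, 10, 18, 7]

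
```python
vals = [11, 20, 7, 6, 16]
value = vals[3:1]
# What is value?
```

vals has length 5. The slice vals[3:1] resolves to an empty index range, so the result is [].

[]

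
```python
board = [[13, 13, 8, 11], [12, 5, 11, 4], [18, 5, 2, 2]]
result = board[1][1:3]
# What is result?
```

board[1] = [12, 5, 11, 4]. board[1] has length 4. The slice board[1][1:3] selects indices [1, 2] (1->5, 2->11), giving [5, 11].

[5, 11]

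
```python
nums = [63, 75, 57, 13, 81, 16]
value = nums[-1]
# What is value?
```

nums has length 6. Negative index -1 maps to positive index 6 + (-1) = 5. nums[5] = 16.

16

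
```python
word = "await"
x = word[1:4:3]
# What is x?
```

word has length 5. The slice word[1:4:3] selects indices [1] (1->'w'), giving 'w'.

'w'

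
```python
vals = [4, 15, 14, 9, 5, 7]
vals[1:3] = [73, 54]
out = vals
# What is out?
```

vals starts as [4, 15, 14, 9, 5, 7] (length 6). The slice vals[1:3] covers indices [1, 2] with values [15, 14]. Replacing that slice with [73, 54] (same length) produces [4, 73, 54, 9, 5, 7].

[4, 73, 54, 9, 5, 7]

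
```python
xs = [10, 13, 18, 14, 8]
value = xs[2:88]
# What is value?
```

xs has length 5. The slice xs[2:88] selects indices [2, 3, 4] (2->18, 3->14, 4->8), giving [18, 14, 8].

[18, 14, 8]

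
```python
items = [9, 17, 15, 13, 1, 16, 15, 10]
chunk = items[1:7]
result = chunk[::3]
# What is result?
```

items has length 8. The slice items[1:7] selects indices [1, 2, 3, 4, 5, 6] (1->17, 2->15, 3->13, 4->1, 5->16, 6->15), giving [17, 15, 13, 1, 16, 15]. So chunk = [17, 15, 13, 1, 16, 15]. chunk has length 6. The slice chunk[::3] selects indices [0, 3] (0->17, 3->1), giving [17, 1].

[17, 1]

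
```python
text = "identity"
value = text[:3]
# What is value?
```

text has length 8. The slice text[:3] selects indices [0, 1, 2] (0->'i', 1->'d', 2->'e'), giving 'ide'.

'ide'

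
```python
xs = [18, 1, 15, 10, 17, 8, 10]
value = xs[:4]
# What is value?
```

xs has length 7. The slice xs[:4] selects indices [0, 1, 2, 3] (0->18, 1->1, 2->15, 3->10), giving [18, 1, 15, 10].

[18, 1, 15, 10]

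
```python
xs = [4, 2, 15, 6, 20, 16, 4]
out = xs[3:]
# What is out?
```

xs has length 7. The slice xs[3:] selects indices [3, 4, 5, 6] (3->6, 4->20, 5->16, 6->4), giving [6, 20, 16, 4].

[6, 20, 16, 4]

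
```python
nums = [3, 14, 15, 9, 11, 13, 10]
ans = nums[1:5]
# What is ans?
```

nums has length 7. The slice nums[1:5] selects indices [1, 2, 3, 4] (1->14, 2->15, 3->9, 4->11), giving [14, 15, 9, 11].

[14, 15, 9, 11]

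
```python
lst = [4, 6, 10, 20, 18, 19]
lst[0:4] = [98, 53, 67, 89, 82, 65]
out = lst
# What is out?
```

lst starts as [4, 6, 10, 20, 18, 19] (length 6). The slice lst[0:4] covers indices [0, 1, 2, 3] with values [4, 6, 10, 20]. Replacing that slice with [98, 53, 67, 89, 82, 65] (different length) produces [98, 53, 67, 89, 82, 65, 18, 19].

[98, 53, 67, 89, 82, 65, 18, 19]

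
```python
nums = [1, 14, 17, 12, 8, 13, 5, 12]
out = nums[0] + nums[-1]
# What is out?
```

nums has length 8. nums[0] = 1.
nums has length 8. Negative index -1 maps to positive index 8 + (-1) = 7. nums[7] = 12.
Sum: 1 + 12 = 13.

13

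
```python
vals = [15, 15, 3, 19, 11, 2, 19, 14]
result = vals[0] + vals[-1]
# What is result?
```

vals has length 8. vals[0] = 15.
vals has length 8. Negative index -1 maps to positive index 8 + (-1) = 7. vals[7] = 14.
Sum: 15 + 14 = 29.

29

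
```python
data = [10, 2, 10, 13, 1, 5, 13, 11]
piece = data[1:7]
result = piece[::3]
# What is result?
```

data has length 8. The slice data[1:7] selects indices [1, 2, 3, 4, 5, 6] (1->2, 2->10, 3->13, 4->1, 5->5, 6->13), giving [2, 10, 13, 1, 5, 13]. So piece = [2, 10, 13, 1, 5, 13]. piece has length 6. The slice piece[::3] selects indices [0, 3] (0->2, 3->1), giving [2, 1].

[2, 1]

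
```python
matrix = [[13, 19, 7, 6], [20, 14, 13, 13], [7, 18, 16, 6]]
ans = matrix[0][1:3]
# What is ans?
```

matrix[0] = [13, 19, 7, 6]. matrix[0] has length 4. The slice matrix[0][1:3] selects indices [1, 2] (1->19, 2->7), giving [19, 7].

[19, 7]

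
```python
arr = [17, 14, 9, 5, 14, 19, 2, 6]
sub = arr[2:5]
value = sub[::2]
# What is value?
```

arr has length 8. The slice arr[2:5] selects indices [2, 3, 4] (2->9, 3->5, 4->14), giving [9, 5, 14]. So sub = [9, 5, 14]. sub has length 3. The slice sub[::2] selects indices [0, 2] (0->9, 2->14), giving [9, 14].

[9, 14]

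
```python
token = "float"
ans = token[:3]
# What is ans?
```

token has length 5. The slice token[:3] selects indices [0, 1, 2] (0->'f', 1->'l', 2->'o'), giving 'flo'.

'flo'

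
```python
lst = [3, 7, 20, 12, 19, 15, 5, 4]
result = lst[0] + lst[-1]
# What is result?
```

lst has length 8. lst[0] = 3.
lst has length 8. Negative index -1 maps to positive index 8 + (-1) = 7. lst[7] = 4.
Sum: 3 + 4 = 7.

7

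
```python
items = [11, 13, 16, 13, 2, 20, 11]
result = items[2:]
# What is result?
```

items has length 7. The slice items[2:] selects indices [2, 3, 4, 5, 6] (2->16, 3->13, 4->2, 5->20, 6->11), giving [16, 13, 2, 20, 11].

[16, 13, 2, 20, 11]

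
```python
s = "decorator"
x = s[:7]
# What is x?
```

s has length 9. The slice s[:7] selects indices [0, 1, 2, 3, 4, 5, 6] (0->'d', 1->'e', 2->'c', 3->'o', 4->'r', 5->'a', 6->'t'), giving 'decorat'.

'decorat'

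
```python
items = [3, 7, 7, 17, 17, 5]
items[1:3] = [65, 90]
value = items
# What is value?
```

items starts as [3, 7, 7, 17, 17, 5] (length 6). The slice items[1:3] covers indices [1, 2] with values [7, 7]. Replacing that slice with [65, 90] (same length) produces [3, 65, 90, 17, 17, 5].

[3, 65, 90, 17, 17, 5]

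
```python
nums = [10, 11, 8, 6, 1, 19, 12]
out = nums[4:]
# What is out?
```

nums has length 7. The slice nums[4:] selects indices [4, 5, 6] (4->1, 5->19, 6->12), giving [1, 19, 12].

[1, 19, 12]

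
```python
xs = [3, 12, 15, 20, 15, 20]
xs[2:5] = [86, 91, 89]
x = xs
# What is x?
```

xs starts as [3, 12, 15, 20, 15, 20] (length 6). The slice xs[2:5] covers indices [2, 3, 4] with values [15, 20, 15]. Replacing that slice with [86, 91, 89] (same length) produces [3, 12, 86, 91, 89, 20].

[3, 12, 86, 91, 89, 20]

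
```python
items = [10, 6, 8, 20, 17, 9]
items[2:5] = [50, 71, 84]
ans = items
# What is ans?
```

items starts as [10, 6, 8, 20, 17, 9] (length 6). The slice items[2:5] covers indices [2, 3, 4] with values [8, 20, 17]. Replacing that slice with [50, 71, 84] (same length) produces [10, 6, 50, 71, 84, 9].

[10, 6, 50, 71, 84, 9]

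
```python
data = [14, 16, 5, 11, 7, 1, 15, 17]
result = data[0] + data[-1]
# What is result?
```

data has length 8. data[0] = 14.
data has length 8. Negative index -1 maps to positive index 8 + (-1) = 7. data[7] = 17.
Sum: 14 + 17 = 31.

31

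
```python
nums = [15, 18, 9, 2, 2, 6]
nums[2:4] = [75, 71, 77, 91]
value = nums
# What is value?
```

nums starts as [15, 18, 9, 2, 2, 6] (length 6). The slice nums[2:4] covers indices [2, 3] with values [9, 2]. Replacing that slice with [75, 71, 77, 91] (different length) produces [15, 18, 75, 71, 77, 91, 2, 6].

[15, 18, 75, 71, 77, 91, 2, 6]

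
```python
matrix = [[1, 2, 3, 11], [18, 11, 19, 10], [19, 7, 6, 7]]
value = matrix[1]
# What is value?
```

matrix has 3 rows. Row 1 is [18, 11, 19, 10].

[18, 11, 19, 10]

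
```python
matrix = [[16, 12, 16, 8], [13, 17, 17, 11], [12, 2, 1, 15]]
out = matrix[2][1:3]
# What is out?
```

matrix[2] = [12, 2, 1, 15]. matrix[2] has length 4. The slice matrix[2][1:3] selects indices [1, 2] (1->2, 2->1), giving [2, 1].

[2, 1]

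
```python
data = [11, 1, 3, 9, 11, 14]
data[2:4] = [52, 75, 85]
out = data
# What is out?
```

data starts as [11, 1, 3, 9, 11, 14] (length 6). The slice data[2:4] covers indices [2, 3] with values [3, 9]. Replacing that slice with [52, 75, 85] (different length) produces [11, 1, 52, 75, 85, 11, 14].

[11, 1, 52, 75, 85, 11, 14]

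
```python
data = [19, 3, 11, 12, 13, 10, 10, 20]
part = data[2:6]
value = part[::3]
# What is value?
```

data has length 8. The slice data[2:6] selects indices [2, 3, 4, 5] (2->11, 3->12, 4->13, 5->10), giving [11, 12, 13, 10]. So part = [11, 12, 13, 10]. part has length 4. The slice part[::3] selects indices [0, 3] (0->11, 3->10), giving [11, 10].

[11, 10]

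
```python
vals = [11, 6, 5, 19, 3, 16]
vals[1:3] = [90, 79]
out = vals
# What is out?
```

vals starts as [11, 6, 5, 19, 3, 16] (length 6). The slice vals[1:3] covers indices [1, 2] with values [6, 5]. Replacing that slice with [90, 79] (same length) produces [11, 90, 79, 19, 3, 16].

[11, 90, 79, 19, 3, 16]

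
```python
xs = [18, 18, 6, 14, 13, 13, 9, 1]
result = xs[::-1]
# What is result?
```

xs has length 8. The slice xs[::-1] selects indices [7, 6, 5, 4, 3, 2, 1, 0] (7->1, 6->9, 5->13, 4->13, 3->14, 2->6, 1->18, 0->18), giving [1, 9, 13, 13, 14, 6, 18, 18].

[1, 9, 13, 13, 14, 6, 18, 18]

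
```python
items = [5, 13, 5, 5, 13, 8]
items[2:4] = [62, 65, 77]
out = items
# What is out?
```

items starts as [5, 13, 5, 5, 13, 8] (length 6). The slice items[2:4] covers indices [2, 3] with values [5, 5]. Replacing that slice with [62, 65, 77] (different length) produces [5, 13, 62, 65, 77, 13, 8].

[5, 13, 62, 65, 77, 13, 8]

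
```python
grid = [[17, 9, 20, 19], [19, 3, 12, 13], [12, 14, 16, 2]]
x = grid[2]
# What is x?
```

grid has 3 rows. Row 2 is [12, 14, 16, 2].

[12, 14, 16, 2]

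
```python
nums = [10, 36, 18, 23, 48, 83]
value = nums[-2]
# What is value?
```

nums has length 6. Negative index -2 maps to positive index 6 + (-2) = 4. nums[4] = 48.

48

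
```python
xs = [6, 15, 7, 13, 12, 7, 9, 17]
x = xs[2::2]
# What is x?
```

xs has length 8. The slice xs[2::2] selects indices [2, 4, 6] (2->7, 4->12, 6->9), giving [7, 12, 9].

[7, 12, 9]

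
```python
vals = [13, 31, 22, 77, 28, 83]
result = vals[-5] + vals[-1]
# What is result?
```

vals has length 6. Negative index -5 maps to positive index 6 + (-5) = 1. vals[1] = 31.
vals has length 6. Negative index -1 maps to positive index 6 + (-1) = 5. vals[5] = 83.
Sum: 31 + 83 = 114.

114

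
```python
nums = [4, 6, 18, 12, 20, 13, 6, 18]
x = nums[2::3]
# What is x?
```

nums has length 8. The slice nums[2::3] selects indices [2, 5] (2->18, 5->13), giving [18, 13].

[18, 13]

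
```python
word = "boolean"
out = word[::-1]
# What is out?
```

word has length 7. The slice word[::-1] selects indices [6, 5, 4, 3, 2, 1, 0] (6->'n', 5->'a', 4->'e', 3->'l', 2->'o', 1->'o', 0->'b'), giving 'naeloob'.

'naeloob'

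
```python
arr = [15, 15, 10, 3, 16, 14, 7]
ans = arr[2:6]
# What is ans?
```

arr has length 7. The slice arr[2:6] selects indices [2, 3, 4, 5] (2->10, 3->3, 4->16, 5->14), giving [10, 3, 16, 14].

[10, 3, 16, 14]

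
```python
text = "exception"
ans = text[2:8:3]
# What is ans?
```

text has length 9. The slice text[2:8:3] selects indices [2, 5] (2->'c', 5->'t'), giving 'ct'.

'ct'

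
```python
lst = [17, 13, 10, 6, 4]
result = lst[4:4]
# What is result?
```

lst has length 5. The slice lst[4:4] resolves to an empty index range, so the result is [].

[]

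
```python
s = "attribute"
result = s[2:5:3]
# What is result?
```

s has length 9. The slice s[2:5:3] selects indices [2] (2->'t'), giving 't'.

't'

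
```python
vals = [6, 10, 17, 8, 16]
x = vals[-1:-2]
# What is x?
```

vals has length 5. The slice vals[-1:-2] resolves to an empty index range, so the result is [].

[]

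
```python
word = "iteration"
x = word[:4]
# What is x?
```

word has length 9. The slice word[:4] selects indices [0, 1, 2, 3] (0->'i', 1->'t', 2->'e', 3->'r'), giving 'iter'.

'iter'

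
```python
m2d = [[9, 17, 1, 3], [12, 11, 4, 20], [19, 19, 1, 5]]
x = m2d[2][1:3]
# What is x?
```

m2d[2] = [19, 19, 1, 5]. m2d[2] has length 4. The slice m2d[2][1:3] selects indices [1, 2] (1->19, 2->1), giving [19, 1].

[19, 1]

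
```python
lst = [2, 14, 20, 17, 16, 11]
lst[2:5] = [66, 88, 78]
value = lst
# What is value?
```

lst starts as [2, 14, 20, 17, 16, 11] (length 6). The slice lst[2:5] covers indices [2, 3, 4] with values [20, 17, 16]. Replacing that slice with [66, 88, 78] (same length) produces [2, 14, 66, 88, 78, 11].

[2, 14, 66, 88, 78, 11]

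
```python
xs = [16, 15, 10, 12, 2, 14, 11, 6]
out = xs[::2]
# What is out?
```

xs has length 8. The slice xs[::2] selects indices [0, 2, 4, 6] (0->16, 2->10, 4->2, 6->11), giving [16, 10, 2, 11].

[16, 10, 2, 11]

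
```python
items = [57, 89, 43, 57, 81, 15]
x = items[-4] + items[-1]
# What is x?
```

items has length 6. Negative index -4 maps to positive index 6 + (-4) = 2. items[2] = 43.
items has length 6. Negative index -1 maps to positive index 6 + (-1) = 5. items[5] = 15.
Sum: 43 + 15 = 58.

58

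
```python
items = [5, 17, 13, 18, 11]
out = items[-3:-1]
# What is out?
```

items has length 5. The slice items[-3:-1] selects indices [2, 3] (2->13, 3->18), giving [13, 18].

[13, 18]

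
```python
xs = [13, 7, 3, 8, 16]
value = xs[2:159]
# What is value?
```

xs has length 5. The slice xs[2:159] selects indices [2, 3, 4] (2->3, 3->8, 4->16), giving [3, 8, 16].

[3, 8, 16]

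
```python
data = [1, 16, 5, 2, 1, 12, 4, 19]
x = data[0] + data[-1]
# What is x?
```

data has length 8. data[0] = 1.
data has length 8. Negative index -1 maps to positive index 8 + (-1) = 7. data[7] = 19.
Sum: 1 + 19 = 20.

20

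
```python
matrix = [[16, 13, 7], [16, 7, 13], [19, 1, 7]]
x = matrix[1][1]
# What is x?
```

matrix[1] = [16, 7, 13]. Taking column 1 of that row yields 7.

7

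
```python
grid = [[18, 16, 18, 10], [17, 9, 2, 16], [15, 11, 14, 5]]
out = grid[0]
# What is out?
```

grid has 3 rows. Row 0 is [18, 16, 18, 10].

[18, 16, 18, 10]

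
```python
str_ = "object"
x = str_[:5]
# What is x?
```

str_ has length 6. The slice str_[:5] selects indices [0, 1, 2, 3, 4] (0->'o', 1->'b', 2->'j', 3->'e', 4->'c'), giving 'objec'.

'objec'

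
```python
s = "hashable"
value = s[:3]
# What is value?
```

s has length 8. The slice s[:3] selects indices [0, 1, 2] (0->'h', 1->'a', 2->'s'), giving 'has'.

'has'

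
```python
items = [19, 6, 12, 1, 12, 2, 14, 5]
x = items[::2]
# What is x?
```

items has length 8. The slice items[::2] selects indices [0, 2, 4, 6] (0->19, 2->12, 4->12, 6->14), giving [19, 12, 12, 14].

[19, 12, 12, 14]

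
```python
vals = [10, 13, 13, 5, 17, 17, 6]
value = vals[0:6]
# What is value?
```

vals has length 7. The slice vals[0:6] selects indices [0, 1, 2, 3, 4, 5] (0->10, 1->13, 2->13, 3->5, 4->17, 5->17), giving [10, 13, 13, 5, 17, 17].

[10, 13, 13, 5, 17, 17]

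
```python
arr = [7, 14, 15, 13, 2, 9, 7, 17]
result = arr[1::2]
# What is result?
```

arr has length 8. The slice arr[1::2] selects indices [1, 3, 5, 7] (1->14, 3->13, 5->9, 7->17), giving [14, 13, 9, 17].

[14, 13, 9, 17]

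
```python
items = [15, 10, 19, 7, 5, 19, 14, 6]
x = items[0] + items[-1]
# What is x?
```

items has length 8. items[0] = 15.
items has length 8. Negative index -1 maps to positive index 8 + (-1) = 7. items[7] = 6.
Sum: 15 + 6 = 21.

21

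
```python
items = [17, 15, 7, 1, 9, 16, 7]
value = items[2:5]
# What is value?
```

items has length 7. The slice items[2:5] selects indices [2, 3, 4] (2->7, 3->1, 4->9), giving [7, 1, 9].

[7, 1, 9]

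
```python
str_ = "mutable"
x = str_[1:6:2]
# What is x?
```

str_ has length 7. The slice str_[1:6:2] selects indices [1, 3, 5] (1->'u', 3->'a', 5->'l'), giving 'ual'.

'ual'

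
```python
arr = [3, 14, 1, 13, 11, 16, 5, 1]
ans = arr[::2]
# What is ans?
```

arr has length 8. The slice arr[::2] selects indices [0, 2, 4, 6] (0->3, 2->1, 4->11, 6->5), giving [3, 1, 11, 5].

[3, 1, 11, 5]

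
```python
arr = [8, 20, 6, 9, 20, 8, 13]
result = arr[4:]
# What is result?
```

arr has length 7. The slice arr[4:] selects indices [4, 5, 6] (4->20, 5->8, 6->13), giving [20, 8, 13].

[20, 8, 13]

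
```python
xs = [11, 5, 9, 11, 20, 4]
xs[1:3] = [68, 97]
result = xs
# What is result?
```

xs starts as [11, 5, 9, 11, 20, 4] (length 6). The slice xs[1:3] covers indices [1, 2] with values [5, 9]. Replacing that slice with [68, 97] (same length) produces [11, 68, 97, 11, 20, 4].

[11, 68, 97, 11, 20, 4]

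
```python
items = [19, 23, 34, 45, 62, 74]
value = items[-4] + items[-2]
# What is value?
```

items has length 6. Negative index -4 maps to positive index 6 + (-4) = 2. items[2] = 34.
items has length 6. Negative index -2 maps to positive index 6 + (-2) = 4. items[4] = 62.
Sum: 34 + 62 = 96.

96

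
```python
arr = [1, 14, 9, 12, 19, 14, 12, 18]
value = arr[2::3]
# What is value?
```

arr has length 8. The slice arr[2::3] selects indices [2, 5] (2->9, 5->14), giving [9, 14].

[9, 14]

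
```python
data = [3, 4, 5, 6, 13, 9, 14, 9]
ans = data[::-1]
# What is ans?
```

data has length 8. The slice data[::-1] selects indices [7, 6, 5, 4, 3, 2, 1, 0] (7->9, 6->14, 5->9, 4->13, 3->6, 2->5, 1->4, 0->3), giving [9, 14, 9, 13, 6, 5, 4, 3].

[9, 14, 9, 13, 6, 5, 4, 3]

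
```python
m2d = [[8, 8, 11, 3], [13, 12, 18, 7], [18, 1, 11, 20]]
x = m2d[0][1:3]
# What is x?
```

m2d[0] = [8, 8, 11, 3]. m2d[0] has length 4. The slice m2d[0][1:3] selects indices [1, 2] (1->8, 2->11), giving [8, 11].

[8, 11]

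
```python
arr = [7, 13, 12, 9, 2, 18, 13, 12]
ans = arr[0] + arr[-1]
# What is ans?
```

arr has length 8. arr[0] = 7.
arr has length 8. Negative index -1 maps to positive index 8 + (-1) = 7. arr[7] = 12.
Sum: 7 + 12 = 19.

19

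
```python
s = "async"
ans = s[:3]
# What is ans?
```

s has length 5. The slice s[:3] selects indices [0, 1, 2] (0->'a', 1->'s', 2->'y'), giving 'asy'.

'asy'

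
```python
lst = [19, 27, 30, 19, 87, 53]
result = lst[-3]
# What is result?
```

lst has length 6. Negative index -3 maps to positive index 6 + (-3) = 3. lst[3] = 19.

19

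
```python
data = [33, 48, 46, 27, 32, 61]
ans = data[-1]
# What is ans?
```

data has length 6. Negative index -1 maps to positive index 6 + (-1) = 5. data[5] = 61.

61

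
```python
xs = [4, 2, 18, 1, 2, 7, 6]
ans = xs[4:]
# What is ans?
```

xs has length 7. The slice xs[4:] selects indices [4, 5, 6] (4->2, 5->7, 6->6), giving [2, 7, 6].

[2, 7, 6]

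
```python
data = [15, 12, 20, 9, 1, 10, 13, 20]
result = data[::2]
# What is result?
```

data has length 8. The slice data[::2] selects indices [0, 2, 4, 6] (0->15, 2->20, 4->1, 6->13), giving [15, 20, 1, 13].

[15, 20, 1, 13]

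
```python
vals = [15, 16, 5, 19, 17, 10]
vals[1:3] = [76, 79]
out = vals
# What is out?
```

vals starts as [15, 16, 5, 19, 17, 10] (length 6). The slice vals[1:3] covers indices [1, 2] with values [16, 5]. Replacing that slice with [76, 79] (same length) produces [15, 76, 79, 19, 17, 10].

[15, 76, 79, 19, 17, 10]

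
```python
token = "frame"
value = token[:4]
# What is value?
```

token has length 5. The slice token[:4] selects indices [0, 1, 2, 3] (0->'f', 1->'r', 2->'a', 3->'m'), giving 'fram'.

'fram'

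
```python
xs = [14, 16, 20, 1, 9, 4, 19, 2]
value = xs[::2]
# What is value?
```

xs has length 8. The slice xs[::2] selects indices [0, 2, 4, 6] (0->14, 2->20, 4->9, 6->19), giving [14, 20, 9, 19].

[14, 20, 9, 19]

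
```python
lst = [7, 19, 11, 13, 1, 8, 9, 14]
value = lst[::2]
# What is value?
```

lst has length 8. The slice lst[::2] selects indices [0, 2, 4, 6] (0->7, 2->11, 4->1, 6->9), giving [7, 11, 1, 9].

[7, 11, 1, 9]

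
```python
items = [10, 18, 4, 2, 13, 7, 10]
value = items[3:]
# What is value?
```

items has length 7. The slice items[3:] selects indices [3, 4, 5, 6] (3->2, 4->13, 5->7, 6->10), giving [2, 13, 7, 10].

[2, 13, 7, 10]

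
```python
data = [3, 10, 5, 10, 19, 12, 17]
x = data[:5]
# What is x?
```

data has length 7. The slice data[:5] selects indices [0, 1, 2, 3, 4] (0->3, 1->10, 2->5, 3->10, 4->19), giving [3, 10, 5, 10, 19].

[3, 10, 5, 10, 19]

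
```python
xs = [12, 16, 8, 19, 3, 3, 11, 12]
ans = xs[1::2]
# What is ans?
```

xs has length 8. The slice xs[1::2] selects indices [1, 3, 5, 7] (1->16, 3->19, 5->3, 7->12), giving [16, 19, 3, 12].

[16, 19, 3, 12]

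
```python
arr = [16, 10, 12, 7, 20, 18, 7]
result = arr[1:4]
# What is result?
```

arr has length 7. The slice arr[1:4] selects indices [1, 2, 3] (1->10, 2->12, 3->7), giving [10, 12, 7].

[10, 12, 7]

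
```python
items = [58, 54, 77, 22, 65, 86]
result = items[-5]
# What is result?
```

items has length 6. Negative index -5 maps to positive index 6 + (-5) = 1. items[1] = 54.

54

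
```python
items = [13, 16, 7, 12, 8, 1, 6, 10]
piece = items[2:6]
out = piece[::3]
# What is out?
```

items has length 8. The slice items[2:6] selects indices [2, 3, 4, 5] (2->7, 3->12, 4->8, 5->1), giving [7, 12, 8, 1]. So piece = [7, 12, 8, 1]. piece has length 4. The slice piece[::3] selects indices [0, 3] (0->7, 3->1), giving [7, 1].

[7, 1]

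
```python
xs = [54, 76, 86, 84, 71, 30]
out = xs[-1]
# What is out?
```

xs has length 6. Negative index -1 maps to positive index 6 + (-1) = 5. xs[5] = 30.

30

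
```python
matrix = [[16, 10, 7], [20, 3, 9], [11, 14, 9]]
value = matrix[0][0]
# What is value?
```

matrix[0] = [16, 10, 7]. Taking column 0 of that row yields 16.

16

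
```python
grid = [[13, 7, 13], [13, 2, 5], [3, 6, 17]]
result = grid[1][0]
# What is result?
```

grid[1] = [13, 2, 5]. Taking column 0 of that row yields 13.

13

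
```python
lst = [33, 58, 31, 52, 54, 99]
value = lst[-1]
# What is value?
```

lst has length 6. Negative index -1 maps to positive index 6 + (-1) = 5. lst[5] = 99.

99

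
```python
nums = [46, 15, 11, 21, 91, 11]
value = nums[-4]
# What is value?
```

nums has length 6. Negative index -4 maps to positive index 6 + (-4) = 2. nums[2] = 11.

11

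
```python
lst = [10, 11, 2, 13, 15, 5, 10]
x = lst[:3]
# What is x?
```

lst has length 7. The slice lst[:3] selects indices [0, 1, 2] (0->10, 1->11, 2->2), giving [10, 11, 2].

[10, 11, 2]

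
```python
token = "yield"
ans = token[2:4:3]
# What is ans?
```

token has length 5. The slice token[2:4:3] selects indices [2] (2->'e'), giving 'e'.

'e'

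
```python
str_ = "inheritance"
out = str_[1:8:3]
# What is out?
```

str_ has length 11. The slice str_[1:8:3] selects indices [1, 4, 7] (1->'n', 4->'r', 7->'a'), giving 'nra'.

'nra'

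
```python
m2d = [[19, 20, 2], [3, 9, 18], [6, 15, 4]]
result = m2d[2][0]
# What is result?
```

m2d[2] = [6, 15, 4]. Taking column 0 of that row yields 6.

6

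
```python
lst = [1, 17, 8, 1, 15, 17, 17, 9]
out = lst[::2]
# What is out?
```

lst has length 8. The slice lst[::2] selects indices [0, 2, 4, 6] (0->1, 2->8, 4->15, 6->17), giving [1, 8, 15, 17].

[1, 8, 15, 17]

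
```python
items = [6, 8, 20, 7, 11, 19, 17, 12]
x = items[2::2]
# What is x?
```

items has length 8. The slice items[2::2] selects indices [2, 4, 6] (2->20, 4->11, 6->17), giving [20, 11, 17].

[20, 11, 17]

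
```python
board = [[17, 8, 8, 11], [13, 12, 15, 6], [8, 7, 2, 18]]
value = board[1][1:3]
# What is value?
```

board[1] = [13, 12, 15, 6]. board[1] has length 4. The slice board[1][1:3] selects indices [1, 2] (1->12, 2->15), giving [12, 15].

[12, 15]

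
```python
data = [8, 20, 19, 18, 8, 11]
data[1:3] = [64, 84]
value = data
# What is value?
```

data starts as [8, 20, 19, 18, 8, 11] (length 6). The slice data[1:3] covers indices [1, 2] with values [20, 19]. Replacing that slice with [64, 84] (same length) produces [8, 64, 84, 18, 8, 11].

[8, 64, 84, 18, 8, 11]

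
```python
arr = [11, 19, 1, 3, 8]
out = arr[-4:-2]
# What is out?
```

arr has length 5. The slice arr[-4:-2] selects indices [1, 2] (1->19, 2->1), giving [19, 1].

[19, 1]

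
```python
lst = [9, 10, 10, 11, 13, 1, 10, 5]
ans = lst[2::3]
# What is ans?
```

lst has length 8. The slice lst[2::3] selects indices [2, 5] (2->10, 5->1), giving [10, 1].

[10, 1]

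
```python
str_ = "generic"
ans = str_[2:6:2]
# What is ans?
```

str_ has length 7. The slice str_[2:6:2] selects indices [2, 4] (2->'n', 4->'r'), giving 'nr'.

'nr'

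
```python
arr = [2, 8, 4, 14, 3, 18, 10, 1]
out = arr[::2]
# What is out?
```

arr has length 8. The slice arr[::2] selects indices [0, 2, 4, 6] (0->2, 2->4, 4->3, 6->10), giving [2, 4, 3, 10].

[2, 4, 3, 10]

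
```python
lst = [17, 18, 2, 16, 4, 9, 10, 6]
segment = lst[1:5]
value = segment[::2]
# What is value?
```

lst has length 8. The slice lst[1:5] selects indices [1, 2, 3, 4] (1->18, 2->2, 3->16, 4->4), giving [18, 2, 16, 4]. So segment = [18, 2, 16, 4]. segment has length 4. The slice segment[::2] selects indices [0, 2] (0->18, 2->16), giving [18, 16].

[18, 16]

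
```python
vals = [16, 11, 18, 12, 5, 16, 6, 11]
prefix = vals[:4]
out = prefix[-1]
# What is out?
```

vals has length 8. The slice vals[:4] selects indices [0, 1, 2, 3] (0->16, 1->11, 2->18, 3->12), giving [16, 11, 18, 12]. So prefix = [16, 11, 18, 12]. Then prefix[-1] = 12.

12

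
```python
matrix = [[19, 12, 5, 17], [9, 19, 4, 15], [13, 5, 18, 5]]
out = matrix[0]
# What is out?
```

matrix has 3 rows. Row 0 is [19, 12, 5, 17].

[19, 12, 5, 17]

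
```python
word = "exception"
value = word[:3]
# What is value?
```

word has length 9. The slice word[:3] selects indices [0, 1, 2] (0->'e', 1->'x', 2->'c'), giving 'exc'.

'exc'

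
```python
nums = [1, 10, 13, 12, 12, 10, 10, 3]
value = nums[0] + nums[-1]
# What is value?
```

nums has length 8. nums[0] = 1.
nums has length 8. Negative index -1 maps to positive index 8 + (-1) = 7. nums[7] = 3.
Sum: 1 + 3 = 4.

4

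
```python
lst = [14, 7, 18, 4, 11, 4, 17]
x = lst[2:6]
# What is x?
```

lst has length 7. The slice lst[2:6] selects indices [2, 3, 4, 5] (2->18, 3->4, 4->11, 5->4), giving [18, 4, 11, 4].

[18, 4, 11, 4]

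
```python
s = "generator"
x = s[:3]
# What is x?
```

s has length 9. The slice s[:3] selects indices [0, 1, 2] (0->'g', 1->'e', 2->'n'), giving 'gen'.

'gen'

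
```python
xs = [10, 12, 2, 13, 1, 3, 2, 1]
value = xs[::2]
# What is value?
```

xs has length 8. The slice xs[::2] selects indices [0, 2, 4, 6] (0->10, 2->2, 4->1, 6->2), giving [10, 2, 1, 2].

[10, 2, 1, 2]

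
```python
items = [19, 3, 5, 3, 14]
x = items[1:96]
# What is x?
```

items has length 5. The slice items[1:96] selects indices [1, 2, 3, 4] (1->3, 2->5, 3->3, 4->14), giving [3, 5, 3, 14].

[3, 5, 3, 14]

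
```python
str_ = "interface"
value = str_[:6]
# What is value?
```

str_ has length 9. The slice str_[:6] selects indices [0, 1, 2, 3, 4, 5] (0->'i', 1->'n', 2->'t', 3->'e', 4->'r', 5->'f'), giving 'interf'.

'interf'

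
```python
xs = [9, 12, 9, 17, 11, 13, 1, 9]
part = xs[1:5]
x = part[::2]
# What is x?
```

xs has length 8. The slice xs[1:5] selects indices [1, 2, 3, 4] (1->12, 2->9, 3->17, 4->11), giving [12, 9, 17, 11]. So part = [12, 9, 17, 11]. part has length 4. The slice part[::2] selects indices [0, 2] (0->12, 2->17), giving [12, 17].

[12, 17]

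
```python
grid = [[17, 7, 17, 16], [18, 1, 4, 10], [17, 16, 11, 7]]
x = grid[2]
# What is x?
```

grid has 3 rows. Row 2 is [17, 16, 11, 7].

[17, 16, 11, 7]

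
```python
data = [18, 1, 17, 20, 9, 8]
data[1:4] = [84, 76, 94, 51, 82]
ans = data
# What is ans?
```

data starts as [18, 1, 17, 20, 9, 8] (length 6). The slice data[1:4] covers indices [1, 2, 3] with values [1, 17, 20]. Replacing that slice with [84, 76, 94, 51, 82] (different length) produces [18, 84, 76, 94, 51, 82, 9, 8].

[18, 84, 76, 94, 51, 82, 9, 8]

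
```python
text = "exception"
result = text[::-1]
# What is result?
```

text has length 9. The slice text[::-1] selects indices [8, 7, 6, 5, 4, 3, 2, 1, 0] (8->'n', 7->'o', 6->'i', 5->'t', 4->'p', 3->'e', 2->'c', 1->'x', 0->'e'), giving 'noitpecxe'.

'noitpecxe'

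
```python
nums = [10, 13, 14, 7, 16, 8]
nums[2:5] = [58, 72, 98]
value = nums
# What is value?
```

nums starts as [10, 13, 14, 7, 16, 8] (length 6). The slice nums[2:5] covers indices [2, 3, 4] with values [14, 7, 16]. Replacing that slice with [58, 72, 98] (same length) produces [10, 13, 58, 72, 98, 8].

[10, 13, 58, 72, 98, 8]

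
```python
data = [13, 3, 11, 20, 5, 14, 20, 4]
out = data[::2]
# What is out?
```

data has length 8. The slice data[::2] selects indices [0, 2, 4, 6] (0->13, 2->11, 4->5, 6->20), giving [13, 11, 5, 20].

[13, 11, 5, 20]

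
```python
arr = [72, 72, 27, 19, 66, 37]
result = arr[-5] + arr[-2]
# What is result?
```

arr has length 6. Negative index -5 maps to positive index 6 + (-5) = 1. arr[1] = 72.
arr has length 6. Negative index -2 maps to positive index 6 + (-2) = 4. arr[4] = 66.
Sum: 72 + 66 = 138.

138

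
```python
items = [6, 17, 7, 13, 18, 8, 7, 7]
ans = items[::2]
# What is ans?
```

items has length 8. The slice items[::2] selects indices [0, 2, 4, 6] (0->6, 2->7, 4->18, 6->7), giving [6, 7, 18, 7].

[6, 7, 18, 7]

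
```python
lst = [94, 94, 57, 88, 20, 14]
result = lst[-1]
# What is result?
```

lst has length 6. Negative index -1 maps to positive index 6 + (-1) = 5. lst[5] = 14.

14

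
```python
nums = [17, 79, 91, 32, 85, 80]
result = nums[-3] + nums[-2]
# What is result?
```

nums has length 6. Negative index -3 maps to positive index 6 + (-3) = 3. nums[3] = 32.
nums has length 6. Negative index -2 maps to positive index 6 + (-2) = 4. nums[4] = 85.
Sum: 32 + 85 = 117.

117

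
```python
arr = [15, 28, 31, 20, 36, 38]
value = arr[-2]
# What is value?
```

arr has length 6. Negative index -2 maps to positive index 6 + (-2) = 4. arr[4] = 36.

36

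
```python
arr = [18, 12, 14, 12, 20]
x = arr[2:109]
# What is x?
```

arr has length 5. The slice arr[2:109] selects indices [2, 3, 4] (2->14, 3->12, 4->20), giving [14, 12, 20].

[14, 12, 20]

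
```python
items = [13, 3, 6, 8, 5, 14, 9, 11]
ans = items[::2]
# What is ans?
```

items has length 8. The slice items[::2] selects indices [0, 2, 4, 6] (0->13, 2->6, 4->5, 6->9), giving [13, 6, 5, 9].

[13, 6, 5, 9]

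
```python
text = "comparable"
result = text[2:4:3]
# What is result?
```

text has length 10. The slice text[2:4:3] selects indices [2] (2->'m'), giving 'm'.

'm'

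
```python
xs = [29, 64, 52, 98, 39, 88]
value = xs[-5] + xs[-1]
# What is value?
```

xs has length 6. Negative index -5 maps to positive index 6 + (-5) = 1. xs[1] = 64.
xs has length 6. Negative index -1 maps to positive index 6 + (-1) = 5. xs[5] = 88.
Sum: 64 + 88 = 152.

152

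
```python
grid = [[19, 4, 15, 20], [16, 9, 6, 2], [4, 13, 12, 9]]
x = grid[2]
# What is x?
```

grid has 3 rows. Row 2 is [4, 13, 12, 9].

[4, 13, 12, 9]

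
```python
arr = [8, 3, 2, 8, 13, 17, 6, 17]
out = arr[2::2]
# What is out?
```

arr has length 8. The slice arr[2::2] selects indices [2, 4, 6] (2->2, 4->13, 6->6), giving [2, 13, 6].

[2, 13, 6]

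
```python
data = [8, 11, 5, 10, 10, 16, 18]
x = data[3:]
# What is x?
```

data has length 7. The slice data[3:] selects indices [3, 4, 5, 6] (3->10, 4->10, 5->16, 6->18), giving [10, 10, 16, 18].

[10, 10, 16, 18]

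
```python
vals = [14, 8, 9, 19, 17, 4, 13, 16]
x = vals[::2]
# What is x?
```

vals has length 8. The slice vals[::2] selects indices [0, 2, 4, 6] (0->14, 2->9, 4->17, 6->13), giving [14, 9, 17, 13].

[14, 9, 17, 13]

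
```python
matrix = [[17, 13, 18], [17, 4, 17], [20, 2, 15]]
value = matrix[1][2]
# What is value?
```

matrix[1] = [17, 4, 17]. Taking column 2 of that row yields 17.

17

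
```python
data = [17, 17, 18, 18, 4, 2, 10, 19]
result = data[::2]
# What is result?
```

data has length 8. The slice data[::2] selects indices [0, 2, 4, 6] (0->17, 2->18, 4->4, 6->10), giving [17, 18, 4, 10].

[17, 18, 4, 10]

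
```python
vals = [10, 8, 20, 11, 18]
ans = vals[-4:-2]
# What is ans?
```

vals has length 5. The slice vals[-4:-2] selects indices [1, 2] (1->8, 2->20), giving [8, 20].

[8, 20]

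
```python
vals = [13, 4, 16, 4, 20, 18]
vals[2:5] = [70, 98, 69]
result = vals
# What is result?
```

vals starts as [13, 4, 16, 4, 20, 18] (length 6). The slice vals[2:5] covers indices [2, 3, 4] with values [16, 4, 20]. Replacing that slice with [70, 98, 69] (same length) produces [13, 4, 70, 98, 69, 18].

[13, 4, 70, 98, 69, 18]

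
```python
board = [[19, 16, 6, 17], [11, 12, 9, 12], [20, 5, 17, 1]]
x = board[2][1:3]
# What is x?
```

board[2] = [20, 5, 17, 1]. board[2] has length 4. The slice board[2][1:3] selects indices [1, 2] (1->5, 2->17), giving [5, 17].

[5, 17]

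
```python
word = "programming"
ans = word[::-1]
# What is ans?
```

word has length 11. The slice word[::-1] selects indices [10, 9, 8, 7, 6, 5, 4, 3, 2, 1, 0] (10->'g', 9->'n', 8->'i', 7->'m', 6->'m', 5->'a', 4->'r', 3->'g', 2->'o', 1->'r', 0->'p'), giving 'gnimmargorp'.

'gnimmargorp'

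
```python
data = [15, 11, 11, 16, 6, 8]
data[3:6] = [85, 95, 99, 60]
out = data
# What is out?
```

data starts as [15, 11, 11, 16, 6, 8] (length 6). The slice data[3:6] covers indices [3, 4, 5] with values [16, 6, 8]. Replacing that slice with [85, 95, 99, 60] (different length) produces [15, 11, 11, 85, 95, 99, 60].

[15, 11, 11, 85, 95, 99, 60]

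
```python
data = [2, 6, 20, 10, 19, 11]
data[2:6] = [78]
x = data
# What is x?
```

data starts as [2, 6, 20, 10, 19, 11] (length 6). The slice data[2:6] covers indices [2, 3, 4, 5] with values [20, 10, 19, 11]. Replacing that slice with [78] (different length) produces [2, 6, 78].

[2, 6, 78]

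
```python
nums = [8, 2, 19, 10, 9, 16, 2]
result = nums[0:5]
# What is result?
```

nums has length 7. The slice nums[0:5] selects indices [0, 1, 2, 3, 4] (0->8, 1->2, 2->19, 3->10, 4->9), giving [8, 2, 19, 10, 9].

[8, 2, 19, 10, 9]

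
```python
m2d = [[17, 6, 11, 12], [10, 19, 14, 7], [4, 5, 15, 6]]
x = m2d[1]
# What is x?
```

m2d has 3 rows. Row 1 is [10, 19, 14, 7].

[10, 19, 14, 7]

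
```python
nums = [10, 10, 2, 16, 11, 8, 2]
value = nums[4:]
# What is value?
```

nums has length 7. The slice nums[4:] selects indices [4, 5, 6] (4->11, 5->8, 6->2), giving [11, 8, 2].

[11, 8, 2]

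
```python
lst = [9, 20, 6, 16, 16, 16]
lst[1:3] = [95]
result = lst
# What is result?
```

lst starts as [9, 20, 6, 16, 16, 16] (length 6). The slice lst[1:3] covers indices [1, 2] with values [20, 6]. Replacing that slice with [95] (different length) produces [9, 95, 16, 16, 16].

[9, 95, 16, 16, 16]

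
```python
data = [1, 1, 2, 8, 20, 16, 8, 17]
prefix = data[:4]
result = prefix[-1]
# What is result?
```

data has length 8. The slice data[:4] selects indices [0, 1, 2, 3] (0->1, 1->1, 2->2, 3->8), giving [1, 1, 2, 8]. So prefix = [1, 1, 2, 8]. Then prefix[-1] = 8.

8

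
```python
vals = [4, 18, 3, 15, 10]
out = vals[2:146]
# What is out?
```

vals has length 5. The slice vals[2:146] selects indices [2, 3, 4] (2->3, 3->15, 4->10), giving [3, 15, 10].

[3, 15, 10]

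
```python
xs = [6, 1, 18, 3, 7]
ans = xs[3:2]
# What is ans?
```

xs has length 5. The slice xs[3:2] resolves to an empty index range, so the result is [].

[]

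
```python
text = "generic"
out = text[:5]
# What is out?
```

text has length 7. The slice text[:5] selects indices [0, 1, 2, 3, 4] (0->'g', 1->'e', 2->'n', 3->'e', 4->'r'), giving 'gener'.

'gener'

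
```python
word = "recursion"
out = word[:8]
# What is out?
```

word has length 9. The slice word[:8] selects indices [0, 1, 2, 3, 4, 5, 6, 7] (0->'r', 1->'e', 2->'c', 3->'u', 4->'r', 5->'s', 6->'i', 7->'o'), giving 'recursio'.

'recursio'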